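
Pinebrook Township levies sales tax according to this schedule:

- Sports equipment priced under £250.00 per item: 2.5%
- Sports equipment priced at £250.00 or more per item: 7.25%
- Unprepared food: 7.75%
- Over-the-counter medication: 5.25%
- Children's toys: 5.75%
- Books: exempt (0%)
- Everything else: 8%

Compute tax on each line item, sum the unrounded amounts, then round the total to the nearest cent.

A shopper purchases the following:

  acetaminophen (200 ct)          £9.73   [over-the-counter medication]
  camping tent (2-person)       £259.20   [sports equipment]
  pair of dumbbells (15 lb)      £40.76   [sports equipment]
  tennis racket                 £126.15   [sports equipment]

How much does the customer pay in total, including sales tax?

Acetaminophen (200 ct) £9.73: over-the-counter medication → 5.25% → £0.510825
Camping tent (2-person) £259.20: sports equipment, £250.00 or more → 7.25% → £18.792
Pair of dumbbells (15 lb) £40.76: sports equipment, under £250.00 → 2.5% → £1.019
Tennis racket £126.15: sports equipment, under £250.00 → 2.5% → £3.15375
Subtotal = £435.84; unrounded tax = £23.475575 → £23.48; total due = £459.32

£459.32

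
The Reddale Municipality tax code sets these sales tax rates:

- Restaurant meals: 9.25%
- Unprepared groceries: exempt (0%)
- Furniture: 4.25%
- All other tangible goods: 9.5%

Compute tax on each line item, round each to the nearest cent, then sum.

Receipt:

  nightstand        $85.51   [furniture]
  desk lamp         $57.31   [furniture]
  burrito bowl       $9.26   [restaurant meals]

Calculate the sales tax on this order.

Nightstand $85.51: furniture → 4.25% → $3.63
Desk lamp $57.31: furniture → 4.25% → $2.44
Burrito bowl $9.26: restaurant meals → 9.25% → $0.86
Total tax = $3.63 + $2.44 + $0.86 = $6.93

$6.93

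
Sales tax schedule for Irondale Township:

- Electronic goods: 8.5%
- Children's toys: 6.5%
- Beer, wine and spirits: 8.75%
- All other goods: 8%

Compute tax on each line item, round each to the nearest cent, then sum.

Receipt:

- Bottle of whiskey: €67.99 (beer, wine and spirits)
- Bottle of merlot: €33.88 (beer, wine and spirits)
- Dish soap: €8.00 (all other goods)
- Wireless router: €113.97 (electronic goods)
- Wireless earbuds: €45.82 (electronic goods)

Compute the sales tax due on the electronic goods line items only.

Wireless router €113.97: electronic goods → 8.5% → €9.69
Wireless earbuds €45.82: electronic goods → 8.5% → €3.89
Tax on electronic goods = €9.69 + €3.89 = €13.58

€13.58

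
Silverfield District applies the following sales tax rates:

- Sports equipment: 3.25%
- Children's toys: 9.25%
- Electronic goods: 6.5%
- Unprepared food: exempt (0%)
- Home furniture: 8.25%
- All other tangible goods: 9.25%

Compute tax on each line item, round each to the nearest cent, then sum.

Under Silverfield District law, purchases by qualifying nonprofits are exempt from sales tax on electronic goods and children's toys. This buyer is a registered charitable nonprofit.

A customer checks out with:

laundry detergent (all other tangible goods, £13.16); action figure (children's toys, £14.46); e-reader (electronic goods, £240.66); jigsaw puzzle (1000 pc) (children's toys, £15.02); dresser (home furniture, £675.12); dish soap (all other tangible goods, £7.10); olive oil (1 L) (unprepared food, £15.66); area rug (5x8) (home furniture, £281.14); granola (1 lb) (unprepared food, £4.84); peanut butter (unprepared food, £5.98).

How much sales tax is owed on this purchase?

Laundry detergent £13.16: all other tangible goods → 9.25% → £1.22
Action figure £14.46: children's toys, buyer-exempt → 0% → £0.00
E-reader £240.66: electronic goods, buyer-exempt → 0% → £0.00
Jigsaw puzzle (1000 pc) £15.02: children's toys, buyer-exempt → 0% → £0.00
Dresser £675.12: home furniture → 8.25% → £55.70
Dish soap £7.10: all other tangible goods → 9.25% → £0.66
Olive oil (1 L) £15.66: unprepared food → 0% → £0.00
Area rug (5x8) £281.14: home furniture → 8.25% → £23.19
Granola (1 lb) £4.84: unprepared food → 0% → £0.00
Peanut butter £5.98: unprepared food → 0% → £0.00
Total tax = £1.22 + £55.70 + £0.66 + £23.19 = £80.77

£80.77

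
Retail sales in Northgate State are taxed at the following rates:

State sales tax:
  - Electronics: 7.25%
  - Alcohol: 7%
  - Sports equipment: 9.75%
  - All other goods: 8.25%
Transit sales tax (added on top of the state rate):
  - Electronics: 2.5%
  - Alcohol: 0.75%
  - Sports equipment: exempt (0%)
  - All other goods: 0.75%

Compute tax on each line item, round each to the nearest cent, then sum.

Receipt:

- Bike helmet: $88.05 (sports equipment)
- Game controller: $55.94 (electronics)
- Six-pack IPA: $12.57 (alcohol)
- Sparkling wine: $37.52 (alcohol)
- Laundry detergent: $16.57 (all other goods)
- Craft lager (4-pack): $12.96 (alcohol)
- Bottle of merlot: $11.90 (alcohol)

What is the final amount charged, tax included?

$256.83

Bike helmet $88.05: sports equipment → 9.75% + 0% transit = 9.75% → $8.58
Game controller $55.94: electronics → 7.25% + 2.5% transit = 9.75% → $5.45
Six-pack IPA $12.57: alcohol → 7% + 0.75% transit = 7.75% → $0.97
Sparkling wine $37.52: alcohol → 7% + 0.75% transit = 7.75% → $2.91
Laundry detergent $16.57: all other goods → 8.25% + 0.75% transit = 9% → $1.49
Craft lager (4-pack) $12.96: alcohol → 7% + 0.75% transit = 7.75% → $1.00
Bottle of merlot $11.90: alcohol → 7% + 0.75% transit = 7.75% → $0.92
Subtotal = $235.51; tax = $21.32; total due = $256.83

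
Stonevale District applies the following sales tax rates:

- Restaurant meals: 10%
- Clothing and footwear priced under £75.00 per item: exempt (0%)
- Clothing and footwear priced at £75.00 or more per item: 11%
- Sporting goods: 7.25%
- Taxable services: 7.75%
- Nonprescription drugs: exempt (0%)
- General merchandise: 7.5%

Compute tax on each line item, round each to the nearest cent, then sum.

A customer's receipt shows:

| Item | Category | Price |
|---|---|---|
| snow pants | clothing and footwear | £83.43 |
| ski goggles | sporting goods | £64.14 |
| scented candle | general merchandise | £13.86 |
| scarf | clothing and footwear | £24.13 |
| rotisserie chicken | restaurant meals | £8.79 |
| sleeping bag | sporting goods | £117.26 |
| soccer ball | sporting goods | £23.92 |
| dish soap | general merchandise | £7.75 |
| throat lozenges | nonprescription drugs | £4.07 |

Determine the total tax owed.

Snow pants £83.43: clothing and footwear, £75.00 or more → 11% → £9.18
Ski goggles £64.14: sporting goods → 7.25% → £4.65
Scented candle £13.86: general merchandise → 7.5% → £1.04
Scarf £24.13: clothing and footwear, under £75.00 → 0% → £0.00
Rotisserie chicken £8.79: restaurant meals → 10% → £0.88
Sleeping bag £117.26: sporting goods → 7.25% → £8.50
Soccer ball £23.92: sporting goods → 7.25% → £1.73
Dish soap £7.75: general merchandise → 7.5% → £0.58
Throat lozenges £4.07: nonprescription drugs → 0% → £0.00
Total tax = £9.18 + £4.65 + £1.04 + £0.88 + £8.50 + £1.73 + £0.58 = £26.56

£26.56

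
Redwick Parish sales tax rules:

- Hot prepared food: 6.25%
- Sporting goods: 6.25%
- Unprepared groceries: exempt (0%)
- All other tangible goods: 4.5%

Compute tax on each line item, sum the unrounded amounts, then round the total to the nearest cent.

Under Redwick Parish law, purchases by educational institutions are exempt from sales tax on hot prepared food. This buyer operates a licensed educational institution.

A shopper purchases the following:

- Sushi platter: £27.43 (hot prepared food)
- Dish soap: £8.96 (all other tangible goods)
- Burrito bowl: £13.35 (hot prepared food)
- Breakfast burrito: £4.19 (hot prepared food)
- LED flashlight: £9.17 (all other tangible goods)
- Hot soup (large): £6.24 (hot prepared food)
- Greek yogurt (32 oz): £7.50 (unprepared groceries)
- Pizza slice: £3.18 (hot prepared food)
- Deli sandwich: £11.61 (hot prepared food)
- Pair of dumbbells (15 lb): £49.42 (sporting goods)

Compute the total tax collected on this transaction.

Sushi platter £27.43: hot prepared food, buyer-exempt → 0% → £0.00
Dish soap £8.96: all other tangible goods → 4.5% → £0.4032
Burrito bowl £13.35: hot prepared food, buyer-exempt → 0% → £0.00
Breakfast burrito £4.19: hot prepared food, buyer-exempt → 0% → £0.00
LED flashlight £9.17: all other tangible goods → 4.5% → £0.41265
Hot soup (large) £6.24: hot prepared food, buyer-exempt → 0% → £0.00
Greek yogurt (32 oz) £7.50: unprepared groceries → 0% → £0.00
Pizza slice £3.18: hot prepared food, buyer-exempt → 0% → £0.00
Deli sandwich £11.61: hot prepared food, buyer-exempt → 0% → £0.00
Pair of dumbbells (15 lb) £49.42: sporting goods → 6.25% → £3.08875
Unrounded tax sum = £3.9046 → £3.90

£3.90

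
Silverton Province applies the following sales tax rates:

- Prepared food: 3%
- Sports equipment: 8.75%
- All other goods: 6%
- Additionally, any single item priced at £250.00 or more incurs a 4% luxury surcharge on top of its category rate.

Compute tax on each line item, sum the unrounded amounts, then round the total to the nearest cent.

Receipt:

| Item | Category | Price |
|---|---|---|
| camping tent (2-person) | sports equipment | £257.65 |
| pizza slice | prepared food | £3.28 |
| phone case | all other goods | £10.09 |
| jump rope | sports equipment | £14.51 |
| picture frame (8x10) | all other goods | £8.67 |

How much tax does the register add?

£35.34

Camping tent (2-person) £257.65: sports equipment → 8.75% + 4% surcharge = 12.75% → £32.850375
Pizza slice £3.28: prepared food → 3% → £0.0984
Phone case £10.09: all other goods → 6% → £0.6054
Jump rope £14.51: sports equipment → 8.75% → £1.269625
Picture frame (8x10) £8.67: all other goods → 6% → £0.5202
Unrounded tax sum = £35.344 → £35.34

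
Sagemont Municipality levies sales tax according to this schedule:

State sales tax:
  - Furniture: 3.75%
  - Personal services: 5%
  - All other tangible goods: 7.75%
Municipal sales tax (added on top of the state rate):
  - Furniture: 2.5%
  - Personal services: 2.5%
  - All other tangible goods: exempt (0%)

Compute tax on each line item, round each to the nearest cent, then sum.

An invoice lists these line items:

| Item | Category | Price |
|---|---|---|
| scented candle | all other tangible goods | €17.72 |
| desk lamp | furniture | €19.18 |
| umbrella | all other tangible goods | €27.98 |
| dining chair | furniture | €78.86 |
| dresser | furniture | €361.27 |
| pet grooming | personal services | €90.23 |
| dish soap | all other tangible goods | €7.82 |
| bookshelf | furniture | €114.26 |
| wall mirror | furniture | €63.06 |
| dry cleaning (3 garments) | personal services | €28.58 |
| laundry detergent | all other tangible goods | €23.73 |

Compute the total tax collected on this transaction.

Scented candle €17.72: all other tangible goods → 7.75% + 0% municipal = 7.75% → €1.37
Desk lamp €19.18: furniture → 3.75% + 2.5% municipal = 6.25% → €1.20
Umbrella €27.98: all other tangible goods → 7.75% + 0% municipal = 7.75% → €2.17
Dining chair €78.86: furniture → 3.75% + 2.5% municipal = 6.25% → €4.93
Dresser €361.27: furniture → 3.75% + 2.5% municipal = 6.25% → €22.58
Pet grooming €90.23: personal services → 5% + 2.5% municipal = 7.5% → €6.77
Dish soap €7.82: all other tangible goods → 7.75% + 0% municipal = 7.75% → €0.61
Bookshelf €114.26: furniture → 3.75% + 2.5% municipal = 6.25% → €7.14
Wall mirror €63.06: furniture → 3.75% + 2.5% municipal = 6.25% → €3.94
Dry cleaning (3 garments) €28.58: personal services → 5% + 2.5% municipal = 7.5% → €2.14
Laundry detergent €23.73: all other tangible goods → 7.75% + 0% municipal = 7.75% → €1.84
Total tax = €1.37 + €1.20 + €2.17 + €4.93 + €22.58 + €6.77 + €0.61 + €7.14 + €3.94 + €2.14 + €1.84 = €54.69

€54.69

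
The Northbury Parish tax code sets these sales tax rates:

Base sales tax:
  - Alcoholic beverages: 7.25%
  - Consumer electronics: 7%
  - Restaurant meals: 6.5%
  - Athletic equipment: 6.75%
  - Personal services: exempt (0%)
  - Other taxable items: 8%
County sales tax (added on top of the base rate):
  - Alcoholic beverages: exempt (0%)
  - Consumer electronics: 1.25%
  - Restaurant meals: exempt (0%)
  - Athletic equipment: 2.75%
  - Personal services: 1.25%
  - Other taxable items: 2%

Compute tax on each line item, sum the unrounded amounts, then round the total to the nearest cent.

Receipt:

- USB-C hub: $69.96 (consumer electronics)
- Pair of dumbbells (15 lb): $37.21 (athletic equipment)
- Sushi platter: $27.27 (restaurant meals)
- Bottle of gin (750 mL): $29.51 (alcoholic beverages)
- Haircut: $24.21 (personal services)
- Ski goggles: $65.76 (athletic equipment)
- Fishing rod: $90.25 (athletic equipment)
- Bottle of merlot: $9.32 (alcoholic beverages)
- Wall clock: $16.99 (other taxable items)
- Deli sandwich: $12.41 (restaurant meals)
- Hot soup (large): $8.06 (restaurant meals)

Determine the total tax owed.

USB-C hub $69.96: consumer electronics → 7% + 1.25% county = 8.25% → $5.7717
Pair of dumbbells (15 lb) $37.21: athletic equipment → 6.75% + 2.75% county = 9.5% → $3.53495
Sushi platter $27.27: restaurant meals → 6.5% + 0% county = 6.5% → $1.77255
Bottle of gin (750 mL) $29.51: alcoholic beverages → 7.25% + 0% county = 7.25% → $2.139475
Haircut $24.21: personal services → 0% + 1.25% county = 1.25% → $0.302625
Ski goggles $65.76: athletic equipment → 6.75% + 2.75% county = 9.5% → $6.2472
Fishing rod $90.25: athletic equipment → 6.75% + 2.75% county = 9.5% → $8.57375
Bottle of merlot $9.32: alcoholic beverages → 7.25% + 0% county = 7.25% → $0.6757
Wall clock $16.99: other taxable items → 8% + 2% county = 10% → $1.699
Deli sandwich $12.41: restaurant meals → 6.5% + 0% county = 6.5% → $0.80665
Hot soup (large) $8.06: restaurant meals → 6.5% + 0% county = 6.5% → $0.5239
Unrounded tax sum = $32.0475 → $32.05

$32.05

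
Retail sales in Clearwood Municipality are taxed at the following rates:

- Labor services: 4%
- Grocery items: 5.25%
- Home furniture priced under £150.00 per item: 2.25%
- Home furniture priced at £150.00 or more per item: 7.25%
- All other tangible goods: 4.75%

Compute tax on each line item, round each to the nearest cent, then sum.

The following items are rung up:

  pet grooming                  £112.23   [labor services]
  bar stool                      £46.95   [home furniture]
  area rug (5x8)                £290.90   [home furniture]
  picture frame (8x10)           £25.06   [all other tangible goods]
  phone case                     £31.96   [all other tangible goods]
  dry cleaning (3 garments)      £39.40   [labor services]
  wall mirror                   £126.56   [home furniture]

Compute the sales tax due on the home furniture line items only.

Bar stool £46.95: home furniture, under £150.00 → 2.25% → £1.06
Area rug (5x8) £290.90: home furniture, £150.00 or more → 7.25% → £21.09
Wall mirror £126.56: home furniture, under £150.00 → 2.25% → £2.85
Tax on home furniture = £1.06 + £21.09 + £2.85 = £25.00

£25.00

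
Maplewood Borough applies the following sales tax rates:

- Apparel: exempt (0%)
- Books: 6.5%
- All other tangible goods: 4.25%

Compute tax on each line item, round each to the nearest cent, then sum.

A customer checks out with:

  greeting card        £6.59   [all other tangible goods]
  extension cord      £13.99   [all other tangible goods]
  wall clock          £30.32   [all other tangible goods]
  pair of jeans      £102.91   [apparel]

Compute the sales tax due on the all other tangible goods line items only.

£2.16

Greeting card £6.59: all other tangible goods → 4.25% → £0.28
Extension cord £13.99: all other tangible goods → 4.25% → £0.59
Wall clock £30.32: all other tangible goods → 4.25% → £1.29
Tax on all other tangible goods = £0.28 + £0.59 + £1.29 = £2.16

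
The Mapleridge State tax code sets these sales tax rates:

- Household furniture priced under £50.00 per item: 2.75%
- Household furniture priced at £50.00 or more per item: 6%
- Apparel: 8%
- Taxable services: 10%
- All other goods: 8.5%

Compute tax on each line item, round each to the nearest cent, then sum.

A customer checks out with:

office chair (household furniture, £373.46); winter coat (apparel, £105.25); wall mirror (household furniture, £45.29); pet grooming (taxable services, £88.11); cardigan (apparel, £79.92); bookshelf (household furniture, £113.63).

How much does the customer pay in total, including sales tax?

£859.76

Office chair £373.46: household furniture, £50.00 or more → 6% → £22.41
Winter coat £105.25: apparel → 8% → £8.42
Wall mirror £45.29: household furniture, under £50.00 → 2.75% → £1.25
Pet grooming £88.11: taxable services → 10% → £8.81
Cardigan £79.92: apparel → 8% → £6.39
Bookshelf £113.63: household furniture, £50.00 or more → 6% → £6.82
Subtotal = £805.66; tax = £54.10; total due = £859.76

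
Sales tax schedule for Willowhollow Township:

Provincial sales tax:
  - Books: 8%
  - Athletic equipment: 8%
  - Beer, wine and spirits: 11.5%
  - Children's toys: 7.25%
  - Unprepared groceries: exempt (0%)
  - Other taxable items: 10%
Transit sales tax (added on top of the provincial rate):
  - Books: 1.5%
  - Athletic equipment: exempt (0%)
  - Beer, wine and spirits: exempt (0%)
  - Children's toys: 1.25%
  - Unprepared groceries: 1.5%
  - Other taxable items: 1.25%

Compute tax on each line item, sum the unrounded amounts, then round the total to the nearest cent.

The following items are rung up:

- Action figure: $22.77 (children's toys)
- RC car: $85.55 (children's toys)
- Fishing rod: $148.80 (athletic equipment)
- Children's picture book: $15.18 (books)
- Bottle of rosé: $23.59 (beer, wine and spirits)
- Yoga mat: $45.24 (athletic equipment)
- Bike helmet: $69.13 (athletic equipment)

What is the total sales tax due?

Action figure $22.77: children's toys → 7.25% + 1.25% transit = 8.5% → $1.93545
RC car $85.55: children's toys → 7.25% + 1.25% transit = 8.5% → $7.27175
Fishing rod $148.80: athletic equipment → 8% + 0% transit = 8% → $11.904
Children's picture book $15.18: books → 8% + 1.5% transit = 9.5% → $1.4421
Bottle of rosé $23.59: beer, wine and spirits → 11.5% + 0% transit = 11.5% → $2.71285
Yoga mat $45.24: athletic equipment → 8% + 0% transit = 8% → $3.6192
Bike helmet $69.13: athletic equipment → 8% + 0% transit = 8% → $5.5304
Unrounded tax sum = $34.41575 → $34.42

$34.42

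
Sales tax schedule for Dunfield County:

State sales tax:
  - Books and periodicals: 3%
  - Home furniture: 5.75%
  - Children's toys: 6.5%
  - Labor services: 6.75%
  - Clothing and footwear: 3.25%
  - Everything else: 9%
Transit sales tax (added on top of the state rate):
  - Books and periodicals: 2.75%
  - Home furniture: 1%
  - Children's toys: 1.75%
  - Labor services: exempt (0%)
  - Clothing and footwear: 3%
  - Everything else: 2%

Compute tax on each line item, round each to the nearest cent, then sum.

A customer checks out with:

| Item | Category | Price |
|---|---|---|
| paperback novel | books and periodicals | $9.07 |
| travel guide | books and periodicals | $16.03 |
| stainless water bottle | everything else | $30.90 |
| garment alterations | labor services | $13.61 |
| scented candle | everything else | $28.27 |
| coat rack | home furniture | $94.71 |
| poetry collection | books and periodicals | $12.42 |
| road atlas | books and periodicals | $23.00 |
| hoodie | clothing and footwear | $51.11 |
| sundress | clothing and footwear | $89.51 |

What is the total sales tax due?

$26.07

Paperback novel $9.07: books and periodicals → 3% + 2.75% transit = 5.75% → $0.52
Travel guide $16.03: books and periodicals → 3% + 2.75% transit = 5.75% → $0.92
Stainless water bottle $30.90: everything else → 9% + 2% transit = 11% → $3.40
Garment alterations $13.61: labor services → 6.75% + 0% transit = 6.75% → $0.92
Scented candle $28.27: everything else → 9% + 2% transit = 11% → $3.11
Coat rack $94.71: home furniture → 5.75% + 1% transit = 6.75% → $6.39
Poetry collection $12.42: books and periodicals → 3% + 2.75% transit = 5.75% → $0.71
Road atlas $23.00: books and periodicals → 3% + 2.75% transit = 5.75% → $1.32
Hoodie $51.11: clothing and footwear → 3.25% + 3% transit = 6.25% → $3.19
Sundress $89.51: clothing and footwear → 3.25% + 3% transit = 6.25% → $5.59
Total tax = $0.52 + $0.92 + $3.40 + $0.92 + $3.11 + $6.39 + $0.71 + $1.32 + $3.19 + $5.59 = $26.07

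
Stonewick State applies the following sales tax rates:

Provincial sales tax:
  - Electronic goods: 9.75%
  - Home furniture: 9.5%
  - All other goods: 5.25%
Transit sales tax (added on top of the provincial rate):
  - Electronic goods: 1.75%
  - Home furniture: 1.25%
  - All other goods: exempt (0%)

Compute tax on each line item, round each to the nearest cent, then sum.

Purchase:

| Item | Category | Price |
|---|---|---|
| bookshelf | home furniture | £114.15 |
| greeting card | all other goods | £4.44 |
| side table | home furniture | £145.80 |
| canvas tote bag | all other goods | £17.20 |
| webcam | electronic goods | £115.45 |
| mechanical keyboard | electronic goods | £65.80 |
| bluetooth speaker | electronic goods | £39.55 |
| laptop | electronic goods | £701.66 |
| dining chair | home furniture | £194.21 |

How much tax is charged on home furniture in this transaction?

£48.82

Bookshelf £114.15: home furniture → 9.5% + 1.25% transit = 10.75% → £12.27
Side table £145.80: home furniture → 9.5% + 1.25% transit = 10.75% → £15.67
Dining chair £194.21: home furniture → 9.5% + 1.25% transit = 10.75% → £20.88
Tax on home furniture = £12.27 + £15.67 + £20.88 = £48.82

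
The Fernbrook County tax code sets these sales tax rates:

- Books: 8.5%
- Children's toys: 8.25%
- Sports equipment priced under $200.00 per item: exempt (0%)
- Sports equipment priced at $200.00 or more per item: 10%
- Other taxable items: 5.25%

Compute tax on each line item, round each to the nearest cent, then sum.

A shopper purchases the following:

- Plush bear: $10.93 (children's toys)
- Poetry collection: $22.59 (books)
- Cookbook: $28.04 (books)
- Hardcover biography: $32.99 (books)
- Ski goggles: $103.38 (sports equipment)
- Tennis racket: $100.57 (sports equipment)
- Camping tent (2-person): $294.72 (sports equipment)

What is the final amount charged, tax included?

$630.69

Plush bear $10.93: children's toys → 8.25% → $0.90
Poetry collection $22.59: books → 8.5% → $1.92
Cookbook $28.04: books → 8.5% → $2.38
Hardcover biography $32.99: books → 8.5% → $2.80
Ski goggles $103.38: sports equipment, under $200.00 → 0% → $0.00
Tennis racket $100.57: sports equipment, under $200.00 → 0% → $0.00
Camping tent (2-person) $294.72: sports equipment, $200.00 or more → 10% → $29.47
Subtotal = $593.22; tax = $37.47; total due = $630.69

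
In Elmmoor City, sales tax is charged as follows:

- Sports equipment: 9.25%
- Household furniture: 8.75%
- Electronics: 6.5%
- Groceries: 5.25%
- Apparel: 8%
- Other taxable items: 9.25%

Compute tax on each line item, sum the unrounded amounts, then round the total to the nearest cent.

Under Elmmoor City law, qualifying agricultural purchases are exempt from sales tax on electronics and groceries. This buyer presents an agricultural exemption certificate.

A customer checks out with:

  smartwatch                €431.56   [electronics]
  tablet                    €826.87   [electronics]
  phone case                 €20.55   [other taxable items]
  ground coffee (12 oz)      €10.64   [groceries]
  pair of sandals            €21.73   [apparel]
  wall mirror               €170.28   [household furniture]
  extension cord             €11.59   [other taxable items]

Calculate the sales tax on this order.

€19.61

Smartwatch €431.56: electronics, buyer-exempt → 0% → €0.00
Tablet €826.87: electronics, buyer-exempt → 0% → €0.00
Phone case €20.55: other taxable items → 9.25% → €1.900875
Ground coffee (12 oz) €10.64: groceries, buyer-exempt → 0% → €0.00
Pair of sandals €21.73: apparel → 8% → €1.7384
Wall mirror €170.28: household furniture → 8.75% → €14.8995
Extension cord €11.59: other taxable items → 9.25% → €1.072075
Unrounded tax sum = €19.61085 → €19.61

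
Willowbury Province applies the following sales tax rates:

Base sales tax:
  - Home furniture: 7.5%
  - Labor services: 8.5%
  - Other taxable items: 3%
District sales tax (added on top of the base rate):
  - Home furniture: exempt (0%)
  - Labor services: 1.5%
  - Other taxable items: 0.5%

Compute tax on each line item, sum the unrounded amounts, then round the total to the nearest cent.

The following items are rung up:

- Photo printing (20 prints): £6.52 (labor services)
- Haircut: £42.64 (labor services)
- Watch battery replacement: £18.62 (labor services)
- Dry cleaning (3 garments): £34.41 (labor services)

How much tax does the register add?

£10.22

Photo printing (20 prints) £6.52: labor services → 8.5% + 1.5% district = 10% → £0.652
Haircut £42.64: labor services → 8.5% + 1.5% district = 10% → £4.264
Watch battery replacement £18.62: labor services → 8.5% + 1.5% district = 10% → £1.862
Dry cleaning (3 garments) £34.41: labor services → 8.5% + 1.5% district = 10% → £3.441
Unrounded tax sum = £10.219 → £10.22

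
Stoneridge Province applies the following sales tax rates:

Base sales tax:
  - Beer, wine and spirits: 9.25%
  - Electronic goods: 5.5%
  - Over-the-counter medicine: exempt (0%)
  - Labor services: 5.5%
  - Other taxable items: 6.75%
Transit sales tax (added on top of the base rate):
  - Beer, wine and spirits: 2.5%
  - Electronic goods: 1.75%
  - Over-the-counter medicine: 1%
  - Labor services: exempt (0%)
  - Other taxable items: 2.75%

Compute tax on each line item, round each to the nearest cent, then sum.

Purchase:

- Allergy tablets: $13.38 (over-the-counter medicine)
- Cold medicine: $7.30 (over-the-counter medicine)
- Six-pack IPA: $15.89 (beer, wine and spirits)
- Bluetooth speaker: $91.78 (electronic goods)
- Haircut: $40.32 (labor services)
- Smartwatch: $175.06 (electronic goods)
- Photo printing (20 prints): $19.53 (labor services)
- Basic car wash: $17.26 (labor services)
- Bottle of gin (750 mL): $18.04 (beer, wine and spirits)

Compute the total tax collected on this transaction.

$27.77

Allergy tablets $13.38: over-the-counter medicine → 0% + 1% transit = 1% → $0.13
Cold medicine $7.30: over-the-counter medicine → 0% + 1% transit = 1% → $0.07
Six-pack IPA $15.89: beer, wine and spirits → 9.25% + 2.5% transit = 11.75% → $1.87
Bluetooth speaker $91.78: electronic goods → 5.5% + 1.75% transit = 7.25% → $6.65
Haircut $40.32: labor services → 5.5% + 0% transit = 5.5% → $2.22
Smartwatch $175.06: electronic goods → 5.5% + 1.75% transit = 7.25% → $12.69
Photo printing (20 prints) $19.53: labor services → 5.5% + 0% transit = 5.5% → $1.07
Basic car wash $17.26: labor services → 5.5% + 0% transit = 5.5% → $0.95
Bottle of gin (750 mL) $18.04: beer, wine and spirits → 9.25% + 2.5% transit = 11.75% → $2.12
Total tax = $0.13 + $0.07 + $1.87 + $6.65 + $2.22 + $12.69 + $1.07 + $0.95 + $2.12 = $27.77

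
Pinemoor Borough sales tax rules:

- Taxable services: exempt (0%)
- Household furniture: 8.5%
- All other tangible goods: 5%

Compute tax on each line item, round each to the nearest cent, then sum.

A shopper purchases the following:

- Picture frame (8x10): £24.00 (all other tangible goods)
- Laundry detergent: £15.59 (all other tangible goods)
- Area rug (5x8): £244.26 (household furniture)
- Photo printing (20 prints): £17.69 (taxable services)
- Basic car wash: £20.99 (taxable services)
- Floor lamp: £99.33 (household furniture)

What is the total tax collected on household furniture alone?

Area rug (5x8) £244.26: household furniture → 8.5% → £20.76
Floor lamp £99.33: household furniture → 8.5% → £8.44
Tax on household furniture = £20.76 + £8.44 = £29.20

£29.20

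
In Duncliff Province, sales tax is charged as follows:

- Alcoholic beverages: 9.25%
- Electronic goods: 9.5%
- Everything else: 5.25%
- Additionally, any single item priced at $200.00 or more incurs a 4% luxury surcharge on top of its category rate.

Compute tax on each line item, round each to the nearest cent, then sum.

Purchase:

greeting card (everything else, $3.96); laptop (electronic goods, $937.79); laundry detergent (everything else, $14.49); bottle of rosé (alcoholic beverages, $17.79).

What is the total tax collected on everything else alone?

$0.97

Greeting card $3.96: everything else → 5.25% → $0.21
Laundry detergent $14.49: everything else → 5.25% → $0.76
Tax on everything else = $0.21 + $0.76 = $0.97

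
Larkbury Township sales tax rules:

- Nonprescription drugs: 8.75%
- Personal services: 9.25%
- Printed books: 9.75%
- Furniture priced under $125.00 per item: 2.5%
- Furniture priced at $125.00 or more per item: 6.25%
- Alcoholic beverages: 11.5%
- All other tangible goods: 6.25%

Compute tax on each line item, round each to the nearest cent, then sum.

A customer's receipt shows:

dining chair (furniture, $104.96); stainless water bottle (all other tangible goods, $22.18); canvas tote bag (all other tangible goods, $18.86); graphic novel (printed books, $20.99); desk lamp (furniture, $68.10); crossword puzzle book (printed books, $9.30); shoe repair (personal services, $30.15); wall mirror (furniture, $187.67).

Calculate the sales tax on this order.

Dining chair $104.96: furniture, under $125.00 → 2.5% → $2.62
Stainless water bottle $22.18: all other tangible goods → 6.25% → $1.39
Canvas tote bag $18.86: all other tangible goods → 6.25% → $1.18
Graphic novel $20.99: printed books → 9.75% → $2.05
Desk lamp $68.10: furniture, under $125.00 → 2.5% → $1.70
Crossword puzzle book $9.30: printed books → 9.75% → $0.91
Shoe repair $30.15: personal services → 9.25% → $2.79
Wall mirror $187.67: furniture, $125.00 or more → 6.25% → $11.73
Total tax = $2.62 + $1.39 + $1.18 + $2.05 + $1.70 + $0.91 + $2.79 + $11.73 = $24.37

$24.37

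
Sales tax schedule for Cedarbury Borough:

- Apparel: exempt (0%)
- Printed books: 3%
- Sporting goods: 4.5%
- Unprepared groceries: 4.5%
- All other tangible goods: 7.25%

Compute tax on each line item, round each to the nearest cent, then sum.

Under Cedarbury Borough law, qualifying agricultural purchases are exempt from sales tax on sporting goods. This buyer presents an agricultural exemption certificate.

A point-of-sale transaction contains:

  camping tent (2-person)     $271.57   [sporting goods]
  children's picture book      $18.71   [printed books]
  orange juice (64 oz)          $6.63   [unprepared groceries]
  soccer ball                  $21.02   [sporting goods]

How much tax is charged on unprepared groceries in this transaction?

$0.30

Orange juice (64 oz) $6.63: unprepared groceries → 4.5% → $0.30
Tax on unprepared groceries = $0.30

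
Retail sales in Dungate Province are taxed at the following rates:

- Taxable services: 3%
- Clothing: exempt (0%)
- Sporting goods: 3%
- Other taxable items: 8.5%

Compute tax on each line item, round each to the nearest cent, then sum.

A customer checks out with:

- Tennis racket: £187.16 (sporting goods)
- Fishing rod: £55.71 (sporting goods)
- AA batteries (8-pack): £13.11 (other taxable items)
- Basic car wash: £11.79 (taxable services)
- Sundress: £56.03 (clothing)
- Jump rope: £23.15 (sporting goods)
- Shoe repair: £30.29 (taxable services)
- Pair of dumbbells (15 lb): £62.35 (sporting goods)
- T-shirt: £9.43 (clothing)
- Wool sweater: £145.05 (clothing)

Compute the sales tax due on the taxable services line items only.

Basic car wash £11.79: taxable services → 3% → £0.35
Shoe repair £30.29: taxable services → 3% → £0.91
Tax on taxable services = £0.35 + £0.91 = £1.26

£1.26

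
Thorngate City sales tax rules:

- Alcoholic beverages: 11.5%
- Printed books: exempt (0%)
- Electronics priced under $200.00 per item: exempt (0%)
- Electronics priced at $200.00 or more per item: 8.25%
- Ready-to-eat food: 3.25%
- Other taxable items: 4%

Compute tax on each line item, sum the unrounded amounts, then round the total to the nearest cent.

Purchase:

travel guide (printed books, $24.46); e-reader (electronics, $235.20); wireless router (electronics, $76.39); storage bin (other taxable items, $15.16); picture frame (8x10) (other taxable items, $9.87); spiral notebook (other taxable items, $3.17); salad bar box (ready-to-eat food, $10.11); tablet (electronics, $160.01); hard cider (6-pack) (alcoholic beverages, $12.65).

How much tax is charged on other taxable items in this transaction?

Storage bin $15.16: other taxable items → 4% → $0.6064
Picture frame (8x10) $9.87: other taxable items → 4% → $0.3948
Spiral notebook $3.17: other taxable items → 4% → $0.1268
Tax on other taxable items: unrounded sum = $1.128 → $1.13

$1.13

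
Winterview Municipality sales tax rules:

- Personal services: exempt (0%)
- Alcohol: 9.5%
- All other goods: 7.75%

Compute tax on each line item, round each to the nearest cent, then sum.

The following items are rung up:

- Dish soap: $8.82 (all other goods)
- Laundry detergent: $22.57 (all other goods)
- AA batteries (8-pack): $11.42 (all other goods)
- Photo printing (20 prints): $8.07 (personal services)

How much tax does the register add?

Dish soap $8.82: all other goods → 7.75% → $0.68
Laundry detergent $22.57: all other goods → 7.75% → $1.75
AA batteries (8-pack) $11.42: all other goods → 7.75% → $0.89
Photo printing (20 prints) $8.07: personal services → 0% → $0.00
Total tax = $0.68 + $1.75 + $0.89 = $3.32

$3.32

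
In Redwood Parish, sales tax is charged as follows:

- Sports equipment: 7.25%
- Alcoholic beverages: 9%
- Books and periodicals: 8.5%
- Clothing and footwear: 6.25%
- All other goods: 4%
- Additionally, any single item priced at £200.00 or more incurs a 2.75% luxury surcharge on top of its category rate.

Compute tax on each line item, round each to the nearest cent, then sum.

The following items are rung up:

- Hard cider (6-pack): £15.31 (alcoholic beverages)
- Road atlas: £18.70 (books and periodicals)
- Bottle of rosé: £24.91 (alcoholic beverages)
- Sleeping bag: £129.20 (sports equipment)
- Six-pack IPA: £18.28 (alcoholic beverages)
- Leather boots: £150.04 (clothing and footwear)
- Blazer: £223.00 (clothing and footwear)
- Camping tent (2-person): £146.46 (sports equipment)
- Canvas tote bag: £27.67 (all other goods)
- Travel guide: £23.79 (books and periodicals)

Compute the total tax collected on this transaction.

£59.43

Hard cider (6-pack) £15.31: alcoholic beverages → 9% → £1.38
Road atlas £18.70: books and periodicals → 8.5% → £1.59
Bottle of rosé £24.91: alcoholic beverages → 9% → £2.24
Sleeping bag £129.20: sports equipment → 7.25% → £9.37
Six-pack IPA £18.28: alcoholic beverages → 9% → £1.65
Leather boots £150.04: clothing and footwear → 6.25% → £9.38
Blazer £223.00: clothing and footwear → 6.25% + 2.75% surcharge = 9% → £20.07
Camping tent (2-person) £146.46: sports equipment → 7.25% → £10.62
Canvas tote bag £27.67: all other goods → 4% → £1.11
Travel guide £23.79: books and periodicals → 8.5% → £2.02
Total tax = £1.38 + £1.59 + £2.24 + £9.37 + £1.65 + £9.38 + £20.07 + £10.62 + £1.11 + £2.02 = £59.43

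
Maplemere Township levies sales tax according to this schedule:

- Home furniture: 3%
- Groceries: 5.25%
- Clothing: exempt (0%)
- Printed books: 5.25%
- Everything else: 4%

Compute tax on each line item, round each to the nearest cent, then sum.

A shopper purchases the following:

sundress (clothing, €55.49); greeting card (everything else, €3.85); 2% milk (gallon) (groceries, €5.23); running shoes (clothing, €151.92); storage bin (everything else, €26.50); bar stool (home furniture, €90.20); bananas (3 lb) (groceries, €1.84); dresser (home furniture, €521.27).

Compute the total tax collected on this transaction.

€19.93

Sundress €55.49: clothing → 0% → €0.00
Greeting card €3.85: everything else → 4% → €0.15
2% milk (gallon) €5.23: groceries → 5.25% → €0.27
Running shoes €151.92: clothing → 0% → €0.00
Storage bin €26.50: everything else → 4% → €1.06
Bar stool €90.20: home furniture → 3% → €2.71
Bananas (3 lb) €1.84: groceries → 5.25% → €0.10
Dresser €521.27: home furniture → 3% → €15.64
Total tax = €0.15 + €0.27 + €1.06 + €2.71 + €0.10 + €15.64 = €19.93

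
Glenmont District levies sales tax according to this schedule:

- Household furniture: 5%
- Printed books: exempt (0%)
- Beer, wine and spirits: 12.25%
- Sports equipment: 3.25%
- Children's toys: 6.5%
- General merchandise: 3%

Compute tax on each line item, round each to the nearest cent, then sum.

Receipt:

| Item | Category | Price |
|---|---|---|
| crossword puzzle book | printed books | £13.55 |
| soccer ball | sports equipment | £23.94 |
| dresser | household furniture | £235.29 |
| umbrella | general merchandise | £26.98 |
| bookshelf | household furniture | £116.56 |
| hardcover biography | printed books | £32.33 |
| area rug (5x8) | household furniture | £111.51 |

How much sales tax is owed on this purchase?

Crossword puzzle book £13.55: printed books → 0% → £0.00
Soccer ball £23.94: sports equipment → 3.25% → £0.78
Dresser £235.29: household furniture → 5% → £11.76
Umbrella £26.98: general merchandise → 3% → £0.81
Bookshelf £116.56: household furniture → 5% → £5.83
Hardcover biography £32.33: printed books → 0% → £0.00
Area rug (5x8) £111.51: household furniture → 5% → £5.58
Total tax = £0.78 + £11.76 + £0.81 + £5.83 + £5.58 = £24.76

£24.76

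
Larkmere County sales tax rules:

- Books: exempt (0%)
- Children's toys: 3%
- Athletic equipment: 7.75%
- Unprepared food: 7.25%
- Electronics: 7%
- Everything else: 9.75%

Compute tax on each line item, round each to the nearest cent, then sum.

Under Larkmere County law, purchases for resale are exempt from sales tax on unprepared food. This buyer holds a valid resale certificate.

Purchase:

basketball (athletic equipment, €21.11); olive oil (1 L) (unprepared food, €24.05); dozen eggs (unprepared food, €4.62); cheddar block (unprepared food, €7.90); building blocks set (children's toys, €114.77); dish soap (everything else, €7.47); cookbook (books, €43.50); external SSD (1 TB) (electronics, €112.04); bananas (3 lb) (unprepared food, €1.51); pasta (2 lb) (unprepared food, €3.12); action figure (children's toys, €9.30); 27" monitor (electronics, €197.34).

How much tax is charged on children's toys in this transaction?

Building blocks set €114.77: children's toys → 3% → €3.44
Action figure €9.30: children's toys → 3% → €0.28
Tax on children's toys = €3.44 + €0.28 = €3.72

€3.72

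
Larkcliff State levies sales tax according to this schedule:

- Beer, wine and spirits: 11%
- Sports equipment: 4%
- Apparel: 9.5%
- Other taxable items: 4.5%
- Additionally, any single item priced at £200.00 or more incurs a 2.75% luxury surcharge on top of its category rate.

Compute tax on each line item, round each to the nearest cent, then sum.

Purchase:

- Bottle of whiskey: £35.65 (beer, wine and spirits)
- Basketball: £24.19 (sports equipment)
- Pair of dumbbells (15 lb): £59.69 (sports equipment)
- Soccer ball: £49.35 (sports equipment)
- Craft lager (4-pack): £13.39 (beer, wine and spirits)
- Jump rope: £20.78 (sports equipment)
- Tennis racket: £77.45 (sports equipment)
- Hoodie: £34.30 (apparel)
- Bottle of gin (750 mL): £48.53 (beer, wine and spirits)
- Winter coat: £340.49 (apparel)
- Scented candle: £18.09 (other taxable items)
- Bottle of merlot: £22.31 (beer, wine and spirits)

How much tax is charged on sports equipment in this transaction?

£9.26

Basketball £24.19: sports equipment → 4% → £0.97
Pair of dumbbells (15 lb) £59.69: sports equipment → 4% → £2.39
Soccer ball £49.35: sports equipment → 4% → £1.97
Jump rope £20.78: sports equipment → 4% → £0.83
Tennis racket £77.45: sports equipment → 4% → £3.10
Tax on sports equipment = £0.97 + £2.39 + £1.97 + £0.83 + £3.10 = £9.26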